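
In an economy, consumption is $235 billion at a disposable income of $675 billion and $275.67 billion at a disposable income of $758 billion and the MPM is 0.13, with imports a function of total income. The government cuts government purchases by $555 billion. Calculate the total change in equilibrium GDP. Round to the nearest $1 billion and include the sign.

MPC = ΔC/ΔYd = (275.67 − 235)/(758 − 675) = 40.67/83 = 0.49.
Government-spending multiplier = 1/(1 − c + m) = 1/(1 − 0.49 + 0.13) = 1/0.64 ≈ 1.563.
ΔY = k × ΔG = (−$555 billion) / 0.64 ≈ −$867 billion.

−$867 billion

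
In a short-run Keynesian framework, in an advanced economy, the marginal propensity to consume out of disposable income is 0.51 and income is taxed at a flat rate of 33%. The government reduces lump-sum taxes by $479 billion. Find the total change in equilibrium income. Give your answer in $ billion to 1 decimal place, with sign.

+$371.1 billion

A lump-sum tax change of −$479 billion shifts disposable income by +$479 billion; first-round consumption changes by −c × ΔT = −0.51 × (−$479 billion) = +$244.29 billion.
Expenditure multiplier = 1/(1 − c(1−t)) = 1/(1 − 0.51×0.67) = 1/0.6583 ≈ 1.519.
The tax multiplier is −c × k ≈ −0.775, so ΔY = k × (−c·ΔT) = (+$244.29 billion) / 0.6583 ≈ +$371.1 billion.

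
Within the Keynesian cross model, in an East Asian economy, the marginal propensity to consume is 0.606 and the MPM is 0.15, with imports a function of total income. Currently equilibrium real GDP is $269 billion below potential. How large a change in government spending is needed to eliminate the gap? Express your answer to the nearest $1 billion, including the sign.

Spending multiplier = 1/(1 − c + m) = 1/(1 − 0.606 + 0.15) = 1/0.544 ≈ 1.838.
Need ΔY = +$269 billion, so ΔG = ΔY/k = (+$269 billion) × 0.544 ≈ +$146 billion.
The government should increase government spending by $146 billion.

+$146 billion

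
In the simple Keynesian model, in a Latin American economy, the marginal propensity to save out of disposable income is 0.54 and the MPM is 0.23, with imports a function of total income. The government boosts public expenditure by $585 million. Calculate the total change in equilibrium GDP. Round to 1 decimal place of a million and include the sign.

+$759.7 million

MPC = 1 − MPS = 1 − 0.54 = 0.46.
Government-spending multiplier = 1/(1 − c + m) = 1/(1 − 0.46 + 0.23) = 1/0.77 ≈ 1.299.
ΔY = k × ΔG = (+$585 million) / 0.77 ≈ +$759.7 million.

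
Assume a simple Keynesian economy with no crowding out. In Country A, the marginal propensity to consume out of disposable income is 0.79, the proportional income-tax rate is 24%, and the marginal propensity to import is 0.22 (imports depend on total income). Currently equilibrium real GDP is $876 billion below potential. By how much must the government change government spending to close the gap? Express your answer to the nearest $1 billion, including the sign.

Spending multiplier = 1/(1 − c(1−t) + m) = 1/(1 − 0.79×0.76 + 0.22) = 1/0.6196 ≈ 1.614.
Need ΔY = +$876 billion, so ΔG = ΔY/k = (+$876 billion) × 0.6196 ≈ +$543 billion.
The government should increase government spending by $543 billion.

+$543 billion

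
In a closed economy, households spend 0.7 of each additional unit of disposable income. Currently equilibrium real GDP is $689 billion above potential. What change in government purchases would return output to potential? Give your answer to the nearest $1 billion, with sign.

−$207 billion

Spending multiplier = 1/(1 − MPC) = 1/(1 − 0.7) = 1/0.3 ≈ 3.333.
Need ΔY = −$689 billion, so ΔG = ΔY/k = (−$689 billion) × 0.3 ≈ −$207 billion.
The government should cut government purchases by $207 billion.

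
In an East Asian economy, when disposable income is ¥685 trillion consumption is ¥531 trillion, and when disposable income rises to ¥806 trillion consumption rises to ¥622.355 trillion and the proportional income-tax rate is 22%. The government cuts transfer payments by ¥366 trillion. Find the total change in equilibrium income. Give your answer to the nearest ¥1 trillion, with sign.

MPC = ΔC/ΔYd = (622.355 − 531)/(806 − 685) = 91.355/121 = 0.755.
The transfer change shifts disposable income by −¥366 trillion, so first-round consumption changes by c·ΔTR = 0.755 × (−¥366 trillion) = −¥276.33 trillion.
Expenditure multiplier = 1/(1 − c(1−t)) = 1/(1 − 0.755×0.78) = 1/0.4111 ≈ 2.432.
The transfer multiplier is c × k ≈ 1.837, so ΔY = k × (c·ΔTR) = (−¥276.33 trillion) / 0.4111 ≈ −¥672 trillion.

−¥672 trillion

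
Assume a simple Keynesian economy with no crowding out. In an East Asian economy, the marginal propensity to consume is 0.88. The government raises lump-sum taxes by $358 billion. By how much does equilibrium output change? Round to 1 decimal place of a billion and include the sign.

−$2,625.3 billion

A lump-sum tax change of +$358 billion shifts disposable income by −$358 billion; first-round consumption changes by −c × ΔT = −0.88 × (+$358 billion) = −$315.04 billion.
Expenditure multiplier = 1/(1 − MPC) = 1/(1 − 0.88) = 1/0.12 ≈ 8.333.
The tax multiplier is −c × k ≈ −7.333, so ΔY = k × (−c·ΔT) = (−$315.04 billion) / 0.12 ≈ −$2,625.3 billion.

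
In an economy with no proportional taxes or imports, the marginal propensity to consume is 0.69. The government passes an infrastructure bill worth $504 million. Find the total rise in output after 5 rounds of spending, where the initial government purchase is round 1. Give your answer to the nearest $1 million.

Round 1 adds ΔG = $504 million; each later round is MPC = 0.69 times the previous.
After 5 rounds: 504 + 347.76 + 239.9544 + 165.568536 + 114.24228984 = ΔG·(1 − c^5)/(1 − c) = 504 × (1 − 0.1564031349)/0.31 ≈ $1,372 million.

$1,372 million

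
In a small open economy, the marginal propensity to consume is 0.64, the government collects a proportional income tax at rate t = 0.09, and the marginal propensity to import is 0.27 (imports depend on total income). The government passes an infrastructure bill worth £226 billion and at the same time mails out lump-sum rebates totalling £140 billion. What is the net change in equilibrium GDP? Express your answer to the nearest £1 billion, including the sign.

Expenditure multiplier = 1/(1 − c(1−t) + m) = 1/(1 − 0.64×0.91 + 0.27) = 1/0.6876 ≈ 1.454.
ΔG contributes k·ΔG = (+£226 billion) / 0.6876 ≈ +£328.7 billion.
ΔT of −£140 billion changes first-round spending by −c·ΔT = +£89.6 billion, contributing k·(−c·ΔT) = (+£89.6 billion) / 0.6876 ≈ +£130.3 billion.
Net ΔY = k(ΔG − c·ΔT) = (+£315.6 billion) / 0.6876 ≈ +£459 billion.

+£459 billion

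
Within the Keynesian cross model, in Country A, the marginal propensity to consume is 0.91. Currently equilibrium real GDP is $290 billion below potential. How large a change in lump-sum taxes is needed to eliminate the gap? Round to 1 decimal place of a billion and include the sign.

−$28.7 billion

Spending multiplier = 1/(1 − MPC) = 1/(1 − 0.91) = 1/0.09 ≈ 11.111.
Tax multiplier = −c·k = −0.91/0.09 ≈ −10.111. Need ΔY = +$290 billion, so ΔT = ΔY/(−c·k) = −(+$290 billion) × 0.09 / 0.91 ≈ −$28.7 billion.
The government should cut lump-sum taxes by $28.7 billion.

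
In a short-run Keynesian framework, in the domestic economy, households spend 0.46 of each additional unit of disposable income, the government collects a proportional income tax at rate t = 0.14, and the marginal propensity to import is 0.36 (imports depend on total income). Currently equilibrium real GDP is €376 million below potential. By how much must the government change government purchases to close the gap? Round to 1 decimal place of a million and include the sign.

Spending multiplier = 1/(1 − c(1−t) + m) = 1/(1 − 0.46×0.86 + 0.36) = 1/0.9644 ≈ 1.037.
Need ΔY = +€376 million, so ΔG = ΔY/k = (+€376 million) × 0.9644 ≈ +€362.6 million.
The government should increase government purchases by €362.6 million.

+€362.6 million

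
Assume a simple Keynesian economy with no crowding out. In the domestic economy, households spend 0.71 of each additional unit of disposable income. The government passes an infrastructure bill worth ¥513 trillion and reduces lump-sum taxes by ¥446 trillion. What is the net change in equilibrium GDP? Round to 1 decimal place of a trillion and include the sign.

Expenditure multiplier = 1/(1 − MPC) = 1/(1 − 0.71) = 1/0.29 ≈ 3.448.
ΔG contributes k·ΔG = (+¥513 trillion) / 0.29 ≈ +¥1,769 trillion.
ΔT of −¥446 trillion changes first-round spending by −c·ΔT = +¥316.66 trillion, contributing k·(−c·ΔT) = (+¥316.66 trillion) / 0.29 ≈ +¥1,091.9 trillion.
Net ΔY = k(ΔG − c·ΔT) = (+¥829.66 trillion) / 0.29 ≈ +¥2,860.9 trillion.

+¥2,860.9 trillion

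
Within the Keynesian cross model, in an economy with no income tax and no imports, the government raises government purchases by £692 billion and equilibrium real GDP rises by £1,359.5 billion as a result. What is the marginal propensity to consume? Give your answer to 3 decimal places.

Implied spending multiplier k = ΔY/ΔG = 1,359.5/692 ≈ 1.9646.
Since k = 1/(1 − MPC), MPC = 1 − 1/k = 1 − ΔG/ΔY = 1 − 692/1,359.5 ≈ 0.491.

0.491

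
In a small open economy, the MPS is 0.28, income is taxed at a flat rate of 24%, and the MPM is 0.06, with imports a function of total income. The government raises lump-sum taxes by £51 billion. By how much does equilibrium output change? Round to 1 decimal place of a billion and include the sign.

MPC = 1 − MPS = 1 − 0.28 = 0.72.
A lump-sum tax change of +£51 billion shifts disposable income by −£51 billion; first-round consumption changes by −c × ΔT = −0.72 × (+£51 billion) = −£36.72 billion.
Expenditure multiplier = 1/(1 − c(1−t) + m) = 1/(1 − 0.72×0.76 + 0.06) = 1/0.5128 ≈ 1.95.
The tax multiplier is −c × k ≈ −1.404, so ΔY = k × (−c·ΔT) = (−£36.72 billion) / 0.5128 ≈ −£71.6 billion.

−£71.6 billion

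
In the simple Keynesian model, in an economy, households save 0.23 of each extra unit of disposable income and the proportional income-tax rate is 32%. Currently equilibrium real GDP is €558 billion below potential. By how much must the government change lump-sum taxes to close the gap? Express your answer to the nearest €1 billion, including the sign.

−€345 billion

MPC = 1 − MPS = 1 − 0.23 = 0.77.
Spending multiplier = 1/(1 − c(1−t)) = 1/(1 − 0.77×0.68) = 1/0.4764 ≈ 2.099.
Tax multiplier = −c·k = −0.77/0.4764 ≈ −1.616. Need ΔY = +€558 billion, so ΔT = ΔY/(−c·k) = −(+€558 billion) × 0.4764 / 0.77 ≈ −€345 billion.
The government should cut lump-sum taxes by €345 billion.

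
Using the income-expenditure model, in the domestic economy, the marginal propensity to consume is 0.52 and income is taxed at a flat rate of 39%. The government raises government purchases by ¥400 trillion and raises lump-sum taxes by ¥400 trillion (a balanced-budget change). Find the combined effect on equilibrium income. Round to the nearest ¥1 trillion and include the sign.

Expenditure multiplier = 1/(1 − c(1−t)) = 1/(1 − 0.52×0.61) = 1/0.6828 ≈ 1.465.
ΔG contributes k·ΔG = (+¥400 trillion) / 0.6828 ≈ +¥585.8 trillion.
ΔT of +¥400 trillion changes first-round spending by −c·ΔT = −¥208 trillion, contributing k·(−c·ΔT) = (−¥208 trillion) / 0.6828 ≈ −¥304.6 trillion.
Net ΔY = k(ΔG − c·ΔT) = (+¥192 trillion) / 0.6828 ≈ +¥281 trillion.

+¥281 trillion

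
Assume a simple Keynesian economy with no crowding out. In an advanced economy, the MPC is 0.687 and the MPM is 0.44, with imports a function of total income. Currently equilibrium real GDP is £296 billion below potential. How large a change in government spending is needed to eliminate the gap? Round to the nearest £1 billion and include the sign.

+£223 billion

Spending multiplier = 1/(1 − c + m) = 1/(1 − 0.687 + 0.44) = 1/0.753 ≈ 1.328.
Need ΔY = +£296 billion, so ΔG = ΔY/k = (+£296 billion) × 0.753 ≈ +£223 billion.
The government should increase government spending by £223 billion.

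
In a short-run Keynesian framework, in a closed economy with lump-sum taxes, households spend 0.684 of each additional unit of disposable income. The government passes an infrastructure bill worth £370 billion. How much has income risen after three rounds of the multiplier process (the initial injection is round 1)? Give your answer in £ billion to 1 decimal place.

Round 1 adds ΔG = £370 billion; each later round is MPC = 0.684 times the previous.
After 3 rounds: 370 + 253.08 + 173.10672 = ΔG·(1 − c^3)/(1 − c) = 370 × (1 − 0.320013504)/0.316 ≈ £796.2 billion.

£796.2 billion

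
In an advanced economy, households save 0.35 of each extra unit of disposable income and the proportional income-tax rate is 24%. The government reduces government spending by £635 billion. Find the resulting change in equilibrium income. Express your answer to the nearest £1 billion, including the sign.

MPC = 1 − MPS = 1 − 0.35 = 0.65.
Spending multiplier = 1/(1 − c(1−t)) = 1/(1 − 0.65×0.76) = 1/0.506 ≈ 1.976.
ΔY = k × ΔG = (−£635 billion) / 0.506 ≈ −£1,255 billion.

−£1,255 billion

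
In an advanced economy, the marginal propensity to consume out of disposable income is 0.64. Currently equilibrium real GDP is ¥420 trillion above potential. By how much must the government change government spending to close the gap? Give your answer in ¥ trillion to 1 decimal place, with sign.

−¥151.2 trillion

Spending multiplier = 1/(1 − MPC) = 1/(1 − 0.64) = 1/0.36 ≈ 2.778.
Need ΔY = −¥420 trillion, so ΔG = ΔY/k = (−¥420 trillion) × 0.36 = −¥151.2 trillion.
The government should cut government spending by ¥151.2 trillion.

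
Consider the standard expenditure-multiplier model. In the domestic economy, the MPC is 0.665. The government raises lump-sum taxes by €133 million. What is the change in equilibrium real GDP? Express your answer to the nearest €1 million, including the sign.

A lump-sum tax change of +€133 million shifts disposable income by −€133 million; first-round consumption changes by −c × ΔT = −0.665 × (+€133 million) = −€88.445 million.
Expenditure multiplier = 1/(1 − MPC) = 1/(1 − 0.665) = 1/0.335 ≈ 2.985.
The tax multiplier is −c × k ≈ −1.985, so ΔY = k × (−c·ΔT) = (−€88.445 million) / 0.335 ≈ −€264 million.

−€264 million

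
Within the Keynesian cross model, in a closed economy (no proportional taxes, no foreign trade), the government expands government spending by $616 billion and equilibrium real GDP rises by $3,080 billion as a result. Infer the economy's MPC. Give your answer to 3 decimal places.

0.800

Implied spending multiplier k = ΔY/ΔG = 3,080/616 = 5.
Since k = 1/(1 − MPC), MPC = 1 − 1/k = 1 − ΔG/ΔY = 1 − 616/3,080 = 0.800.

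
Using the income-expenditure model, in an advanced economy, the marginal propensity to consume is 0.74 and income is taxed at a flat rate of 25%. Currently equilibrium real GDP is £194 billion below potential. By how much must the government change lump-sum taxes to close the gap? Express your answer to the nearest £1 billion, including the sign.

Spending multiplier = 1/(1 − c(1−t)) = 1/(1 − 0.74×0.75) = 1/0.445 ≈ 2.247.
Tax multiplier = −c·k = −0.74/0.445 ≈ −1.663. Need ΔY = +£194 billion, so ΔT = ΔY/(−c·k) = −(+£194 billion) × 0.445 / 0.74 ≈ −£117 billion.
The government should cut lump-sum taxes by £117 billion.

−£117 billion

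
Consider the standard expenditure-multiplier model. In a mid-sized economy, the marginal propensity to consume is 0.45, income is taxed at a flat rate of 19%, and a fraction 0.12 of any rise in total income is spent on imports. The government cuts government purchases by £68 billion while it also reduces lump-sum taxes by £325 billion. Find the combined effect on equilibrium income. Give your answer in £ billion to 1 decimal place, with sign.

Expenditure multiplier = 1/(1 − c(1−t) + m) = 1/(1 − 0.45×0.81 + 0.12) = 1/0.7555 ≈ 1.324.
ΔG contributes k·ΔG = (−£68 billion) / 0.7555 ≈ −£90 billion.
ΔT of −£325 billion changes first-round spending by −c·ΔT = +£146.25 billion, contributing k·(−c·ΔT) = (+£146.25 billion) / 0.7555 ≈ +£193.6 billion.
Net ΔY = k(ΔG − c·ΔT) = (+£78.25 billion) / 0.7555 ≈ +£103.6 billion.

+£103.6 billion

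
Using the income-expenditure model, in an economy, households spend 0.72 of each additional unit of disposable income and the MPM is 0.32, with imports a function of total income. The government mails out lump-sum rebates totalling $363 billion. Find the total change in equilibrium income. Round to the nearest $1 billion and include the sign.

+$436 billion

A lump-sum tax change of −$363 billion shifts disposable income by +$363 billion; first-round consumption changes by −c × ΔT = −0.72 × (−$363 billion) = +$261.36 billion.
Expenditure multiplier = 1/(1 − c + m) = 1/(1 − 0.72 + 0.32) = 1/0.6 ≈ 1.667.
The tax multiplier is −c × k = −1.2, so ΔY = k × (−c·ΔT) = (+$261.36 billion) / 0.6 ≈ +$436 billion.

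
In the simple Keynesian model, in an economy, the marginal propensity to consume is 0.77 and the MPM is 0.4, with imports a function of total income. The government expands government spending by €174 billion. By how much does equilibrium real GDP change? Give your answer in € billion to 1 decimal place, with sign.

Government-spending multiplier = 1/(1 − c + m) = 1/(1 − 0.77 + 0.4) = 1/0.63 ≈ 1.587.
ΔY = k × ΔG = (+€174 billion) / 0.63 ≈ +€276.2 billion.

+€276.2 billion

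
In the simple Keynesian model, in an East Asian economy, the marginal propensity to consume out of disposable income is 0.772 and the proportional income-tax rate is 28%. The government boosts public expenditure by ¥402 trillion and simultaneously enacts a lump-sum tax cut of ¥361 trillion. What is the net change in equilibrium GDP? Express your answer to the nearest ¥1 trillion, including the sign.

+¥1,533 trillion

Expenditure multiplier = 1/(1 − c(1−t)) = 1/(1 − 0.772×0.72) = 1/0.44416 ≈ 2.251.
ΔG contributes k·ΔG = (+¥402 trillion) / 0.44416 ≈ +¥905.1 trillion.
ΔT of −¥361 trillion changes first-round spending by −c·ΔT = +¥278.692 trillion, contributing k·(−c·ΔT) = (+¥278.692 trillion) / 0.44416 ≈ +¥627.5 trillion.
Net ΔY = k(ΔG − c·ΔT) = (+¥680.692 trillion) / 0.44416 ≈ +¥1,533 trillion.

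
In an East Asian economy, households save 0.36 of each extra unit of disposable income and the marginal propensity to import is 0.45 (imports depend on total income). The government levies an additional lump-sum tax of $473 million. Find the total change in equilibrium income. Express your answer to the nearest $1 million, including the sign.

−$374 million

MPC = 1 − MPS = 1 − 0.36 = 0.64.
A lump-sum tax change of +$473 million shifts disposable income by −$473 million; first-round consumption changes by −c × ΔT = −0.64 × (+$473 million) = −$302.72 million.
Expenditure multiplier = 1/(1 − c + m) = 1/(1 − 0.64 + 0.45) = 1/0.81 ≈ 1.235.
The tax multiplier is −c × k ≈ −0.79, so ΔY = k × (−c·ΔT) = (−$302.72 million) / 0.81 ≈ −$374 million.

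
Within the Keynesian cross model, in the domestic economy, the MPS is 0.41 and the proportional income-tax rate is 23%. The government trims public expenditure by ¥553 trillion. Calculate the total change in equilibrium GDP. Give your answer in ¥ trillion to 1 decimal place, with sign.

−¥1,013.4 trillion

MPC = 1 − MPS = 1 − 0.41 = 0.59.
Expenditure multiplier = 1/(1 − c(1−t)) = 1/(1 − 0.59×0.77) = 1/0.5457 ≈ 1.833.
ΔY = k × ΔG = (−¥553 trillion) / 0.5457 ≈ −¥1,013.4 trillion.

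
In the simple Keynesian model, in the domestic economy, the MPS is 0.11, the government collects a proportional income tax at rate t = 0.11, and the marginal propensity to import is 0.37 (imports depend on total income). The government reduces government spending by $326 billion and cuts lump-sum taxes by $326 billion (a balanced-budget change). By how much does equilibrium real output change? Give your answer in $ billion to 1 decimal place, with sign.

MPC = 1 − MPS = 1 − 0.11 = 0.89.
Expenditure multiplier = 1/(1 − c(1−t) + m) = 1/(1 − 0.89×0.89 + 0.37) = 1/0.5779 ≈ 1.73.
ΔG contributes k·ΔG = (−$326 billion) / 0.5779 ≈ −$564.1 billion.
ΔT of −$326 billion changes first-round spending by −c·ΔT = +$290.14 billion, contributing k·(−c·ΔT) = (+$290.14 billion) / 0.5779 ≈ +$502.1 billion.
Net ΔY = k(ΔG − c·ΔT) = (−$35.86 billion) / 0.5779 ≈ −$62.1 billion.

−$62.1 billion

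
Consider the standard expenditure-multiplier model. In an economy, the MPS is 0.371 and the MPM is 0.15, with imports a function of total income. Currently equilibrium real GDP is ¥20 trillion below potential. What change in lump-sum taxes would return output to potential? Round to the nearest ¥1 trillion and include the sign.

MPC = 1 − MPS = 1 − 0.371 = 0.629.
Spending multiplier = 1/(1 − c + m) = 1/(1 − 0.629 + 0.15) = 1/0.521 ≈ 1.919.
Tax multiplier = −c·k = −0.629/0.521 ≈ −1.207. Need ΔY = +¥20 trillion, so ΔT = ΔY/(−c·k) = −(+¥20 trillion) × 0.521 / 0.629 ≈ −¥17 trillion.
The government should cut lump-sum taxes by ¥17 trillion.

−¥17 trillion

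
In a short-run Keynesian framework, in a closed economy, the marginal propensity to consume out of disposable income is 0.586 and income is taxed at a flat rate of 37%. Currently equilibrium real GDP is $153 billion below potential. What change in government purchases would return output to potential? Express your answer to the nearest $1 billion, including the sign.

+$97 billion

Spending multiplier = 1/(1 − c(1−t)) = 1/(1 − 0.586×0.63) = 1/0.63082 ≈ 1.585.
Need ΔY = +$153 billion, so ΔG = ΔY/k = (+$153 billion) × 0.63082 ≈ +$97 billion.
The government should increase government purchases by $97 billion.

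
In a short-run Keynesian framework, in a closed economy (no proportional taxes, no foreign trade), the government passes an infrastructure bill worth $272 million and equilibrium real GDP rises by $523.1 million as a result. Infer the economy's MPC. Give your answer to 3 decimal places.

Implied spending multiplier k = ΔY/ΔG = 523.1/272 ≈ 1.9232.
Since k = 1/(1 − MPC), MPC = 1 − 1/k = 1 − ΔG/ΔY = 1 − 272/523.1 ≈ 0.480.

0.480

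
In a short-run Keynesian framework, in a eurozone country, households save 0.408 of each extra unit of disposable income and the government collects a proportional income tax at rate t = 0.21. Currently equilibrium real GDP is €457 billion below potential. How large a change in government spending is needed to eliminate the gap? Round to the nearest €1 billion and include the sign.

MPC = 1 − MPS = 1 − 0.408 = 0.592.
Spending multiplier = 1/(1 − c(1−t)) = 1/(1 − 0.592×0.79) = 1/0.53232 ≈ 1.879.
Need ΔY = +€457 billion, so ΔG = ΔY/k = (+€457 billion) × 0.53232 ≈ +€243 billion.
The government should increase government spending by €243 billion.

+€243 billion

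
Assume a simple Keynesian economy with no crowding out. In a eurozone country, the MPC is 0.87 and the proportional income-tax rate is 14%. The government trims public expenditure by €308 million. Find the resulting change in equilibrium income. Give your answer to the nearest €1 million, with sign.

Spending multiplier = 1/(1 − c(1−t)) = 1/(1 − 0.87×0.86) = 1/0.2518 ≈ 3.971.
ΔY = k × ΔG = (−€308 million) / 0.2518 ≈ −€1,223 million.

−€1,223 million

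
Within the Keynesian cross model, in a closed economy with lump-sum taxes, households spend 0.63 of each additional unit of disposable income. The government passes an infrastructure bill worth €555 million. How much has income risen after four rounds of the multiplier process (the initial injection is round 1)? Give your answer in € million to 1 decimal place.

Round 1 adds ΔG = €555 million; each later round is MPC = 0.63 times the previous.
After 4 rounds: 555 + 349.65 + 220.2795 + 138.776085 = ΔG·(1 − c^4)/(1 − c) = 555 × (1 − 0.15752961)/0.37 ≈ €1,263.7 million.

€1,263.7 million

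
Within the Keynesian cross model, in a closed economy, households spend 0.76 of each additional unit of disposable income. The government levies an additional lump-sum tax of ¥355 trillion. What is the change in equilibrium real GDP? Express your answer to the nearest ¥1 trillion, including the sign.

A lump-sum tax change of +¥355 trillion shifts disposable income by −¥355 trillion; first-round consumption changes by −c × ΔT = −0.76 × (+¥355 trillion) = −¥269.8 trillion.
Expenditure multiplier = 1/(1 − MPC) = 1/(1 − 0.76) = 1/0.24 ≈ 4.167.
The tax multiplier is −c × k ≈ −3.167, so ΔY = k × (−c·ΔT) = (−¥269.8 trillion) / 0.24 ≈ −¥1,124 trillion.

−¥1,124 trillion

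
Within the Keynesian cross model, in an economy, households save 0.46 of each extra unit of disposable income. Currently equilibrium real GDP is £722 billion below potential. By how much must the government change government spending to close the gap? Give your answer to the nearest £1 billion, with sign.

MPC = 1 − MPS = 1 − 0.46 = 0.54.
Spending multiplier = 1/(1 − MPC) = 1/(1 − 0.54) = 1/0.46 ≈ 2.174.
Need ΔY = +£722 billion, so ΔG = ΔY/k = (+£722 billion) × 0.46 ≈ +£332 billion.
The government should increase government spending by £332 billion.

+£332 billion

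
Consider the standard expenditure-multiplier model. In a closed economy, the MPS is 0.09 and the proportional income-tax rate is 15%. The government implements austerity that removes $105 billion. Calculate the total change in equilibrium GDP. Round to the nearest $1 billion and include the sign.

−$464 billion

MPC = 1 − MPS = 1 − 0.09 = 0.91.
Government-spending multiplier = 1/(1 − c(1−t)) = 1/(1 − 0.91×0.85) = 1/0.2265 ≈ 4.415.
ΔY = k × ΔG = (−$105 billion) / 0.2265 ≈ −$464 billion.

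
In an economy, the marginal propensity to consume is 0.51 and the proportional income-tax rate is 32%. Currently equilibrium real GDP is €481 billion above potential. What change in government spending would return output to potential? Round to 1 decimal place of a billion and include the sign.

Spending multiplier = 1/(1 − c(1−t)) = 1/(1 − 0.51×0.68) = 1/0.6532 ≈ 1.531.
Need ΔY = −€481 billion, so ΔG = ΔY/k = (−€481 billion) × 0.6532 ≈ −€314.2 billion.
The government should cut government spending by €314.2 billion.

−€314.2 billion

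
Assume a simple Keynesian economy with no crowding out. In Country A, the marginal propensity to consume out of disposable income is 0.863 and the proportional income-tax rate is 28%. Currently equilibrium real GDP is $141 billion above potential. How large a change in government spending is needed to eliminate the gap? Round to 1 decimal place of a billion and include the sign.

−$53.4 billion

Spending multiplier = 1/(1 − c(1−t)) = 1/(1 − 0.863×0.72) = 1/0.37864 ≈ 2.641.
Need ΔY = −$141 billion, so ΔG = ΔY/k = (−$141 billion) × 0.37864 ≈ −$53.4 billion.
The government should cut government spending by $53.4 billion.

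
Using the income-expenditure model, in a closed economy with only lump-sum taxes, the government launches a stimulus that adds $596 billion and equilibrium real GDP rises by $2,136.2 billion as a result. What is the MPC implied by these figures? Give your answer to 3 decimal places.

Implied spending multiplier k = ΔY/ΔG = 2,136.2/596 ≈ 3.5842.
Since k = 1/(1 − MPC), MPC = 1 − 1/k = 1 − ΔG/ΔY = 1 − 596/2,136.2 ≈ 0.721.

0.721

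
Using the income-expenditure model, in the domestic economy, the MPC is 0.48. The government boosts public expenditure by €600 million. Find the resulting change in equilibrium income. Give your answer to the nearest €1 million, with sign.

+€1,154 million

Government-spending multiplier = 1/(1 − MPC) = 1/(1 − 0.48) = 1/0.52 ≈ 1.923.
ΔY = k × ΔG = (+€600 million) / 0.52 ≈ +€1,154 million.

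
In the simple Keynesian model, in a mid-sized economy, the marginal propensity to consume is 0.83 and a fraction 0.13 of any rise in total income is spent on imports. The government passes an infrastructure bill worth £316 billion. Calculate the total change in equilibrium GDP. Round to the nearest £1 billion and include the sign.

Spending multiplier = 1/(1 − c + m) = 1/(1 − 0.83 + 0.13) = 1/0.3 ≈ 3.333.
ΔY = k × ΔG = (+£316 billion) / 0.3 ≈ +£1,053 billion.

+£1,053 billion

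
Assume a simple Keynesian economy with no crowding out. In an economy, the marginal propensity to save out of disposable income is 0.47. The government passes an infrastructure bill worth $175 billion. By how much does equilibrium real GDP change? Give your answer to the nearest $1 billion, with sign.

MPC = 1 − MPS = 1 − 0.47 = 0.53.
Spending multiplier = 1/(1 − MPC) = 1/(1 − 0.53) = 1/0.47 ≈ 2.128.
ΔY = k × ΔG = (+$175 billion) / 0.47 ≈ +$372 billion.

+$372 billion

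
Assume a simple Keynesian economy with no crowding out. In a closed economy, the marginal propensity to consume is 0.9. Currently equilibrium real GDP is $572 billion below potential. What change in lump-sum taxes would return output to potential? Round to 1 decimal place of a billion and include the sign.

Spending multiplier = 1/(1 − MPC) = 1/(1 − 0.9) = 1/0.1 = 10.
Tax multiplier = −c·k = −0.9/0.1 = −9. Need ΔY = +$572 billion, so ΔT = ΔY/(−c·k) = −(+$572 billion) × 0.1 / 0.9 ≈ −$63.6 billion.
The government should cut lump-sum taxes by $63.6 billion.

−$63.6 billion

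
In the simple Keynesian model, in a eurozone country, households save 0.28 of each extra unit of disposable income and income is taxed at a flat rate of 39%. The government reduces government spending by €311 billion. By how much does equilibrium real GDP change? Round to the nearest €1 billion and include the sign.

−€555 billion

MPC = 1 − MPS = 1 − 0.28 = 0.72.
Spending multiplier = 1/(1 − c(1−t)) = 1/(1 − 0.72×0.61) = 1/0.5608 ≈ 1.783.
ΔY = k × ΔG = (−€311 billion) / 0.5608 ≈ −€555 billion.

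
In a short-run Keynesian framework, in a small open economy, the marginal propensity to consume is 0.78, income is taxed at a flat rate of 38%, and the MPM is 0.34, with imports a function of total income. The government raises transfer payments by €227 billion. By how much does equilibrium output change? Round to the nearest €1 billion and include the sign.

The transfer change shifts disposable income by +€227 billion, so first-round consumption changes by c·ΔTR = 0.78 × (+€227 billion) = +€177.06 billion.
Expenditure multiplier = 1/(1 − c(1−t) + m) = 1/(1 − 0.78×0.62 + 0.34) = 1/0.8564 ≈ 1.168.
The transfer multiplier is c × k ≈ 0.911, so ΔY = k × (c·ΔTR) = (+€177.06 billion) / 0.8564 ≈ +€207 billion.

+€207 billion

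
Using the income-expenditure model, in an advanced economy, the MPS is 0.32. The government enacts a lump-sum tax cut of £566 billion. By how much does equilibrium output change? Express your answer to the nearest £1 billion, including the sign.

MPC = 1 − MPS = 1 − 0.32 = 0.68.
A lump-sum tax change of −£566 billion shifts disposable income by +£566 billion; first-round consumption changes by −c × ΔT = −0.68 × (−£566 billion) = +£384.88 billion.
Expenditure multiplier = 1/(1 − MPC) = 1/(1 − 0.68) = 1/0.32 = 3.125.
The tax multiplier is −c × k = −2.125, so ΔY = k × (−c·ΔT) = (+£384.88 billion) / 0.32 ≈ +£1,203 billion.

+£1,203 billion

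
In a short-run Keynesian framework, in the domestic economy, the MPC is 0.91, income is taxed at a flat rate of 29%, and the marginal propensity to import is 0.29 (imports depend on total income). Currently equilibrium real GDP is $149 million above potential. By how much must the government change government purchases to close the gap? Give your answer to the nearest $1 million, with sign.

Spending multiplier = 1/(1 − c(1−t) + m) = 1/(1 − 0.91×0.71 + 0.29) = 1/0.6439 ≈ 1.553.
Need ΔY = −$149 million, so ΔG = ΔY/k = (−$149 million) × 0.6439 ≈ −$96 million.
The government should cut government purchases by $96 million.

−$96 million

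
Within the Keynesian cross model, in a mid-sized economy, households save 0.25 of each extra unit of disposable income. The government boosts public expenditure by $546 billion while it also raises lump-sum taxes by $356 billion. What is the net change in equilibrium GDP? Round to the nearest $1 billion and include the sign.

MPC = 1 − MPS = 1 − 0.25 = 0.75.
Expenditure multiplier = 1/(1 − MPC) = 1/(1 − 0.75) = 1/0.25 = 4.
ΔG contributes k·ΔG = (+$546 billion) / 0.25 = +$2,184 billion.
ΔT of +$356 billion changes first-round spending by −c·ΔT = −$267 billion, contributing k·(−c·ΔT) = (−$267 billion) / 0.25 = −$1,068 billion.
Net ΔY = k(ΔG − c·ΔT) = (+$279 billion) / 0.25 = +$1,116 billion.

+$1,116 billion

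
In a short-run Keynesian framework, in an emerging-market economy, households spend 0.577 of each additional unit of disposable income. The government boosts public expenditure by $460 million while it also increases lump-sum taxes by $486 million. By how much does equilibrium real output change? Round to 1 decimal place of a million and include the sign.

Expenditure multiplier = 1/(1 − MPC) = 1/(1 − 0.577) = 1/0.423 ≈ 2.364.
ΔG contributes k·ΔG = (+$460 million) / 0.423 ≈ +$1,087.5 million.
ΔT of +$486 million changes first-round spending by −c·ΔT = −$280.422 million, contributing k·(−c·ΔT) = (−$280.422 million) / 0.423 ≈ −$662.9 million.
Net ΔY = k(ΔG − c·ΔT) = (+$179.578 million) / 0.423 ≈ +$424.5 million.

+$424.5 million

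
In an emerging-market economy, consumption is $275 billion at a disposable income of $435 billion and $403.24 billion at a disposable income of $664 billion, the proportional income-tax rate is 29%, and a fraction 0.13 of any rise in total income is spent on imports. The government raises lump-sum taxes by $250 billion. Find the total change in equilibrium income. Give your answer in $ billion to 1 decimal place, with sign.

−$191.2 billion

MPC = ΔC/ΔYd = (403.24 − 275)/(664 − 435) = 128.24/229 = 0.56.
A lump-sum tax change of +$250 billion shifts disposable income by −$250 billion; first-round consumption changes by −c × ΔT = −0.56 × (+$250 billion) = −$140 billion.
Expenditure multiplier = 1/(1 − c(1−t) + m) = 1/(1 − 0.56×0.71 + 0.13) = 1/0.7324 ≈ 1.365.
The tax multiplier is −c × k ≈ −0.765, so ΔY = k × (−c·ΔT) = (−$140 billion) / 0.7324 ≈ −$191.2 billion.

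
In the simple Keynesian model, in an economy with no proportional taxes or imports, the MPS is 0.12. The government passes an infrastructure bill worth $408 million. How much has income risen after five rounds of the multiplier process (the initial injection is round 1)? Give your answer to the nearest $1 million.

MPC = 1 − MPS = 1 − 0.12 = 0.88.
Round 1 adds ΔG = $408 million; each later round is MPC = 0.88 times the previous.
After 5 rounds: 408 + 359.04 + 315.9552 + 278.040576 + 244.67570688 = ΔG·(1 − c^5)/(1 − c) = 408 × (1 − 0.5277319168)/0.12 ≈ $1,606 million.

$1,606 million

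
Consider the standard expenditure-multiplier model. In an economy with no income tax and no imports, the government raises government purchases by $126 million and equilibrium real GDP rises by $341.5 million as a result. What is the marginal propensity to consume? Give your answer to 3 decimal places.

0.631

Implied spending multiplier k = ΔY/ΔG = 341.5/126 ≈ 2.7103.
Since k = 1/(1 − MPC), MPC = 1 − 1/k = 1 − ΔG/ΔY = 1 − 126/341.5 ≈ 0.631.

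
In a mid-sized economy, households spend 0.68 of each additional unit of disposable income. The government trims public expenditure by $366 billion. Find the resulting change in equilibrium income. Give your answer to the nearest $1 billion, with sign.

Expenditure multiplier = 1/(1 − MPC) = 1/(1 − 0.68) = 1/0.32 = 3.125.
ΔY = k × ΔG = (−$366 billion) / 0.32 ≈ −$1,144 billion.

−$1,144 billion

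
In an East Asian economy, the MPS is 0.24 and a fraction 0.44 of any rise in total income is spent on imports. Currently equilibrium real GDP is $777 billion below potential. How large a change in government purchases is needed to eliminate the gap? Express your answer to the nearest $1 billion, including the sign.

MPC = 1 − MPS = 1 − 0.24 = 0.76.
Spending multiplier = 1/(1 − c + m) = 1/(1 − 0.76 + 0.44) = 1/0.68 ≈ 1.471.
Need ΔY = +$777 billion, so ΔG = ΔY/k = (+$777 billion) × 0.68 ≈ +$528 billion.
The government should increase government purchases by $528 billion.

+$528 billion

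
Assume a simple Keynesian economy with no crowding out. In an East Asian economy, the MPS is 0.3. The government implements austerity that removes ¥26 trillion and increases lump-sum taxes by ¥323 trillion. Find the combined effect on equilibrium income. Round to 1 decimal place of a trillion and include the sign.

MPC = 1 − MPS = 1 − 0.3 = 0.7.
Expenditure multiplier = 1/(1 − MPC) = 1/(1 − 0.7) = 1/0.3 ≈ 3.333.
ΔG contributes k·ΔG = (−¥26 trillion) / 0.3 ≈ −¥86.7 trillion.
ΔT of +¥323 trillion changes first-round spending by −c·ΔT = −¥226.1 trillion, contributing k·(−c·ΔT) = (−¥226.1 trillion) / 0.3 ≈ −¥753.7 trillion.
Net ΔY = k(ΔG − c·ΔT) = (−¥252.1 trillion) / 0.3 ≈ −¥840.3 trillion.

−¥840.3 trillion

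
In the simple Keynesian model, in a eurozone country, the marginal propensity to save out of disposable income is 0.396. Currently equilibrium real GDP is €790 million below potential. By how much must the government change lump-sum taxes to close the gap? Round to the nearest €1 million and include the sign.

MPC = 1 − MPS = 1 − 0.396 = 0.604.
Spending multiplier = 1/(1 − MPC) = 1/(1 − 0.604) = 1/0.396 ≈ 2.525.
Tax multiplier = −c·k = −0.604/0.396 ≈ −1.525. Need ΔY = +€790 million, so ΔT = ΔY/(−c·k) = −(+€790 million) × 0.396 / 0.604 ≈ −€518 million.
The government should cut lump-sum taxes by €518 million.

−€518 million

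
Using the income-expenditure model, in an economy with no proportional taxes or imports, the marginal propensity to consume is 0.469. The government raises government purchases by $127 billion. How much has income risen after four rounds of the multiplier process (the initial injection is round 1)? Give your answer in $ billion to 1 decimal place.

Round 1 adds ΔG = $127 billion; each later round is MPC = 0.469 times the previous.
After 4 rounds: 127 + 59.563 + 27.935047 + 13.101537043 = ΔG·(1 − c^4)/(1 − c) = 127 × (1 − 0.048382841521)/0.531 ≈ $227.6 billion.

$227.6 billion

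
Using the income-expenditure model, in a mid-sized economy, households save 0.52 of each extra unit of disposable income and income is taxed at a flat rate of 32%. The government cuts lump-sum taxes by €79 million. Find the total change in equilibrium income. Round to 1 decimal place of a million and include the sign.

MPC = 1 − MPS = 1 − 0.52 = 0.48.
A lump-sum tax change of −€79 million shifts disposable income by +€79 million; first-round consumption changes by −c × ΔT = −0.48 × (−€79 million) = +€37.92 million.
Expenditure multiplier = 1/(1 − c(1−t)) = 1/(1 − 0.48×0.68) = 1/0.6736 ≈ 1.485.
The tax multiplier is −c × k ≈ −0.713, so ΔY = k × (−c·ΔT) = (+€37.92 million) / 0.6736 ≈ +€56.3 million.

+€56.3 million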